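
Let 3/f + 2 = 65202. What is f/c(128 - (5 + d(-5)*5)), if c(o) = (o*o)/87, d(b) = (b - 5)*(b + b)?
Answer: 9/319545200 ≈ 2.8165e-8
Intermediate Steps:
d(b) = 2*b*(-5 + b) (d(b) = (-5 + b)*(2*b) = 2*b*(-5 + b))
f = 3/65200 (f = 3/(-2 + 65202) = 3/65200 ≈ 4.6012e-5)
c(o) = o²/87 (c(o) = o²*(1/87) = o²/87)
f/c(128 - (5 + d(-5)*5)) = 3/(65200*(((128 - (5 + (2*(-5)*(-5 - 5))*5))²/87))) = 3/(65200*(((128 - (5 + (2*(-5)*(-10))*5))²/87))) = 3/(65200*(((128 - (5 + 100*5))²/87))) = 3/(65200*(((128 - (5 + 500))²/87))) = 3/(65200*(((128 - 1*505)²/87))) = 3/(65200*(((128 - 505)²/87))) = 3/(65200*(((1/87)*(-377)²))) = 3/(65200*(((1/87)*142129))) = 3/(65200*(4901/3)) = (3/65200)*(3/4901) = 9/319545200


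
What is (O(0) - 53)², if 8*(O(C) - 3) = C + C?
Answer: 2500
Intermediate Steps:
O(C) = 3 + C/4 (O(C) = 3 + (C + C)/8 = 3 + (2*C)/8 = 3 + C/4)
(O(0) - 53)² = ((3 + (¼)*0) - 53)² = ((3 + 0) - 53)² = (3 - 53)² = (-50)² = 2500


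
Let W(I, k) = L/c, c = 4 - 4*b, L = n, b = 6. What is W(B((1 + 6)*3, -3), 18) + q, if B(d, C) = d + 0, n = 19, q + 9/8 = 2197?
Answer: 87797/40 ≈ 2194.9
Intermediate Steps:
q = 17567/8 (q = -9/8 + 2197 = 17567/8 ≈ 2195.9)
B(d, C) = d
L = 19
c = -20 (c = 4 - 4*6 = 4 - 24 = -20)
W(I, k) = -19/20 (W(I, k) = 19/(-20) = 19*(-1/20) = -19/20)
W(B((1 + 6)*3, -3), 18) + q = -19/20 + 17567/8 = 87797/40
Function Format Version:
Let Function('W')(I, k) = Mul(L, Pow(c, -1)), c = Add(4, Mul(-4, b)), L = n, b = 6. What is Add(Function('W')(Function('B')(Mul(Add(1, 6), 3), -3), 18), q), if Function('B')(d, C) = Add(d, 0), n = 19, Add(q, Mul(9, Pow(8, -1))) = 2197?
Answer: Rational(87797, 40) ≈ 2194.9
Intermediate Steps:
q = Rational(17567, 8) (q = Add(Rational(-9, 8), 2197) = Rational(17567, 8) ≈ 2195.9)
Function('B')(d, C) = d
L = 19
c = -20 (c = Add(4, Mul(-4, 6)) = Add(4, -24) = -20)
Function('W')(I, k) = Rational(-19, 20) (Function('W')(I, k) = Mul(19, Pow(-20, -1)) = Mul(19, Rational(-1, 20)) = Rational(-19, 20))
Add(Function('W')(Function('B')(Mul(Add(1, 6), 3), -3), 18), q) = Add(Rational(-19, 20), Rational(17567, 8)) = Rational(87797, 40)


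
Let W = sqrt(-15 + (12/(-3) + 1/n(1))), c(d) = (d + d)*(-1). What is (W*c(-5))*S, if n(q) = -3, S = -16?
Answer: -160*I*sqrt(174)/3 ≈ -703.51*I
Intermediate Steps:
c(d) = -2*d (c(d) = (2*d)*(-1) = -2*d)
W = I*sqrt(174)/3 (W = sqrt(-15 + (12/(-3) + 1/(-3))) = sqrt(-15 + (12*(-1/3) + 1*(-1/3))) = sqrt(-15 + (-4 - 1/3)) = sqrt(-15 - 13/3) = sqrt(-58/3) = I*sqrt(174)/3 ≈ 4.397*I)
(W*c(-5))*S = ((I*sqrt(174)/3)*(-2*(-5)))*(-16) = ((I*sqrt(174)/3)*10)*(-16) = (10*I*sqrt(174)/3)*(-16) = -160*I*sqrt(174)/3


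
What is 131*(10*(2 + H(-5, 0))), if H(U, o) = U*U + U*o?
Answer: 35370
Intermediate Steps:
H(U, o) = U² + U*o
131*(10*(2 + H(-5, 0))) = 131*(10*(2 - 5*(-5 + 0))) = 131*(10*(2 - 5*(-5))) = 131*(10*(2 + 25)) = 131*(10*27) = 131*270 = 35370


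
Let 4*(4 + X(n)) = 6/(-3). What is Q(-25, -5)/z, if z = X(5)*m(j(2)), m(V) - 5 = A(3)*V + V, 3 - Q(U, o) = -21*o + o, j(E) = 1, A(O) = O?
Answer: 194/81 ≈ 2.3951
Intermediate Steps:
X(n) = -9/2 (X(n) = -4 + (6/(-3))/4 = -4 + (6*(-⅓))/4 = -4 + (¼)*(-2) = -4 - ½ = -9/2)
Q(U, o) = 3 + 20*o (Q(U, o) = 3 - (-21*o + o) = 3 - (-20)*o = 3 + 20*o)
m(V) = 5 + 4*V (m(V) = 5 + (3*V + V) = 5 + 4*V)
z = -81/2 (z = -9*(5 + 4*1)/2 = -9*(5 + 4)/2 = -9/2*9 = -81/2 ≈ -40.500)
Q(-25, -5)/z = (3 + 20*(-5))/(-81/2) = (3 - 100)*(-2/81) = -97*(-2/81) = 194/81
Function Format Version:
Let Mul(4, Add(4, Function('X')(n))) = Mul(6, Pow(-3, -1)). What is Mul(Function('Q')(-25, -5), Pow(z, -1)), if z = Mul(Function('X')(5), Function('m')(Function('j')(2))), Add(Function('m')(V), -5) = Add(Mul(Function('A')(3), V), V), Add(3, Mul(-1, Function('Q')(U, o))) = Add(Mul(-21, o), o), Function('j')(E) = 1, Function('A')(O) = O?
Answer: Rational(194, 81) ≈ 2.3951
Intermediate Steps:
Function('X')(n) = Rational(-9, 2) (Function('X')(n) = Add(-4, Mul(Rational(1, 4), Mul(6, Pow(-3, -1)))) = Add(-4, Mul(Rational(1, 4), Mul(6, Rational(-1, 3)))) = Add(-4, Mul(Rational(1, 4), -2)) = Add(-4, Rational(-1, 2)) = Rational(-9, 2))
Function('Q')(U, o) = Add(3, Mul(20, o)) (Function('Q')(U, o) = Add(3, Mul(-1, Add(Mul(-21, o), o))) = Add(3, Mul(-1, Mul(-20, o))) = Add(3, Mul(20, o)))
Function('m')(V) = Add(5, Mul(4, V)) (Function('m')(V) = Add(5, Add(Mul(3, V), V)) = Add(5, Mul(4, V)))
z = Rational(-81, 2) (z = Mul(Rational(-9, 2), Add(5, Mul(4, 1))) = Mul(Rational(-9, 2), Add(5, 4)) = Mul(Rational(-9, 2), 9) = Rational(-81, 2) ≈ -40.500)
Mul(Function('Q')(-25, -5), Pow(z, -1)) = Mul(Add(3, Mul(20, -5)), Pow(Rational(-81, 2), -1)) = Mul(Add(3, -100), Rational(-2, 81)) = Mul(-97, Rational(-2, 81)) = Rational(194, 81)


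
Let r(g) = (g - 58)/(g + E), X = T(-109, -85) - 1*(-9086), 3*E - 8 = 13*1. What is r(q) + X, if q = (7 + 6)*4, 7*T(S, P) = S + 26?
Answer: 3747579/413 ≈ 9074.0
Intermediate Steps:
T(S, P) = 26/7 + S/7 (T(S, P) = (S + 26)/7 = (26 + S)/7 = 26/7 + S/7)
E = 7 (E = 8/3 + (13*1)/3 = 8/3 + (1/3)*13 = 8/3 + 13/3 = 7)
q = 52 (q = 13*4 = 52)
X = 63519/7 (X = (26/7 + (1/7)*(-109)) - 1*(-9086) = (26/7 - 109/7) + 9086 = -83/7 + 9086 = 63519/7 ≈ 9074.1)
r(g) = (-58 + g)/(7 + g) (r(g) = (g - 58)/(g + 7) = (-58 + g)/(7 + g))
r(q) + X = (-58 + 52)/(7 + 52) + 63519/7 = -6/59 + 63519/7 = 3747579/413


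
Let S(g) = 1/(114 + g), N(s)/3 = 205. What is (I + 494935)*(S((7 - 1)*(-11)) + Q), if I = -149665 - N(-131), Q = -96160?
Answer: -530272281915/16 ≈ -3.3142e+10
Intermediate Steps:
N(s) = 615 (N(s) = 3*205 = 615)
I = -150280 (I = -149665 - 1*615 = -149665 - 615 = -150280)
(I + 494935)*(S((7 - 1)*(-11)) + Q) = (-150280 + 494935)*(1/(114 + (7 - 1)*(-11)) - 96160) = 344655*(1/(114 + 6*(-11)) - 96160) = 344655*(1/(114 - 66) - 96160) = 344655*(1/48 - 96160) = 344655*(-4615679/48) = -530272281915/16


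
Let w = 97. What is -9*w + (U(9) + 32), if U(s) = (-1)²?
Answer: -840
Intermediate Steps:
U(s) = 1
-9*w + (U(9) + 32) = -9*97 + (1 + 32) = -873 + 33 = -840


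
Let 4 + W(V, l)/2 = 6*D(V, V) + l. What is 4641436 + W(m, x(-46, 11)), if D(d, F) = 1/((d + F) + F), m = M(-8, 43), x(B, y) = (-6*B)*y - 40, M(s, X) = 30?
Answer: 69711302/15 ≈ 4.6474e+6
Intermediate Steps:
x(B, y) = -40 - 6*B*y (x(B, y) = -6*B*y - 40 = -40 - 6*B*y)
m = 30
D(d, F) = 1/(d + 2*F) (D(d, F) = 1/((F + d) + F) = 1/(d + 2*F))
W(V, l) = -8 + 2*l + 4/V (W(V, l) = -8 + 2*(6/(V + 2*V) + l) = -8 + 2*(6/((3*V)) + l) = -8 + 2*(6*(1/(3*V)) + l) = -8 + 2*(2/V + l) = -8 + 2*(l + 2/V) = -8 + (2*l + 4/V) = -8 + 2*l + 4/V)
4641436 + W(m, x(-46, 11)) = 4641436 + (-8 + 2*(-40 - 6*(-46)*11) + 4/30) = 4641436 + (-8 + 2*(-40 + 3036) + 4*(1/30)) = 4641436 + (-8 + 2*2996 + 2/15) = 4641436 + (-8 + 5992 + 2/15) = 4641436 + 89762/15 = 69711302/15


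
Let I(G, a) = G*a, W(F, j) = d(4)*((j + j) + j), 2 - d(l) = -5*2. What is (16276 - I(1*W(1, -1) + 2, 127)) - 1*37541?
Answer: -16947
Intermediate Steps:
d(l) = 12 (d(l) = 2 - (-5)*2 = 2 - 1*(-10) = 2 + 10 = 12)
W(F, j) = 36*j (W(F, j) = 12*((j + j) + j) = 12*(2*j + j) = 12*(3*j) = 36*j)
(16276 - I(1*W(1, -1) + 2, 127)) - 1*37541 = (16276 - (1*(36*(-1)) + 2)*127) - 1*37541 = (16276 - (1*(-36) + 2)*127) - 37541 = (16276 - (-36 + 2)*127) - 37541 = (16276 - (-34)*127) - 37541 = (16276 - 1*(-4318)) - 37541 = (16276 + 4318) - 37541 = 20594 - 37541 = -16947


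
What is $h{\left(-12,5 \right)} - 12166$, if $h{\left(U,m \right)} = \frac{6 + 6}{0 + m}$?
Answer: $- \frac{60818}{5} \approx -12164.0$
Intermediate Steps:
$h{\left(U,m \right)} = \frac{12}{m}$
$h{\left(-12,5 \right)} - 12166 = \frac{12}{5} - 12166 = - \frac{60818}{5}$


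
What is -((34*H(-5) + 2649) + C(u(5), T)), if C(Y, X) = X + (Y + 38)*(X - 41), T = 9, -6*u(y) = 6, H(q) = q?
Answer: -1304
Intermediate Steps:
u(y) = -1 (u(y) = -1/6*6 = -1)
C(Y, X) = X + (-41 + X)*(38 + Y) (C(Y, X) = X + (38 + Y)*(-41 + X) = X + (-41 + X)*(38 + Y))
-((34*H(-5) + 2649) + C(u(5), T)) = -((34*(-5) + 2649) + (-1558 - 41*(-1) + 39*9 + 9*(-1))) = -((-170 + 2649) + (-1558 + 41 + 351 - 9)) = -(2479 - 1175) = -1*1304 = -1304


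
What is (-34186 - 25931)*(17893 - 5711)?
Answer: -732345294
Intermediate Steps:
(-34186 - 25931)*(17893 - 5711) = -60117*12182 = -732345294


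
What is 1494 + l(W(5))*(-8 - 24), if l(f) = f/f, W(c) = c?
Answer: 1462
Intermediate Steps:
l(f) = 1
1494 + l(W(5))*(-8 - 24) = 1494 + 1*(-8 - 24) = 1494 + 1*(-32) = 1494 - 32 = 1462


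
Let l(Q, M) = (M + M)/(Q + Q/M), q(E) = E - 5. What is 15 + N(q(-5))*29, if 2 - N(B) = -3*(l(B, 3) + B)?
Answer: -16723/20 ≈ -836.15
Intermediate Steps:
q(E) = -5 + E
l(Q, M) = 2*M/(Q + Q/M) (l(Q, M) = (2*M)/(Q + Q/M) = 2*M/(Q + Q/M))
N(B) = 2 + 3*B + 27/(2*B) (N(B) = 2 - (-3)*(2*3²/(B*(1 + 3)) + B) = 2 - (-3)*(2*9/(B*4) + B) = 2 - (-3)*(2*9*(¼)/B + B) = 2 - (-3)*(9/(2*B) + B) = 2 - (-3)*(B + 9/(2*B)) = 2 - (-3*B - 27/(2*B)) = 2 + (3*B + 27/(2*B)) = 2 + 3*B + 27/(2*B))
15 + N(q(-5))*29 = 15 + (2 + 3*(-5 - 5) + 27/(2*(-5 - 5)))*29 = 15 + (2 + 3*(-10) + (27/2)/(-10))*29 = 15 + (2 - 30 + (27/2)*(-⅒))*29 = 15 + (2 - 30 - 27/20)*29 = 15 - 587/20*29 = 15 - 17023/20 = -16723/20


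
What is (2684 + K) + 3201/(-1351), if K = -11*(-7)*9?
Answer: 4559126/1351 ≈ 3374.6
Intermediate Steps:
K = 693 (K = 77*9 = 693)
(2684 + K) + 3201/(-1351) = (2684 + 693) + 3201/(-1351) = 3377 + 3201*(-1/1351) = 3377 - 3201/1351 = 4559126/1351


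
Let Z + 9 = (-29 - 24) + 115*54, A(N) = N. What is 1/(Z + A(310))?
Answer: 1/6458 ≈ 0.00015485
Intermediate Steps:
Z = 6148 (Z = -9 + ((-29 - 24) + 115*54) = -9 + (-53 + 6210) = -9 + 6157 = 6148)
1/(Z + A(310)) = 1/(6148 + 310) = 1/6458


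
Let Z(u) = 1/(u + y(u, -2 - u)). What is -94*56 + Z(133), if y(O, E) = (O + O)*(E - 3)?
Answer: -192530801/36575 ≈ -5264.0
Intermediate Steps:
y(O, E) = 2*O*(-3 + E) (y(O, E) = (2*O)*(-3 + E) = 2*O*(-3 + E))
Z(u) = 1/(u + 2*u*(-5 - u)) (Z(u) = 1/(u + 2*u*(-3 + (-2 - u))) = 1/(u + 2*u*(-5 - u)))
-94*56 + Z(133) = -94*56 - 1/(133*(9 + 2*133)) = -5264 - 1*1/133/(9 + 266) = -5264 - 1*1/133/275 = -5264 - 1*1/133*1/275 = -5264 - 1/36575 = -192530801/36575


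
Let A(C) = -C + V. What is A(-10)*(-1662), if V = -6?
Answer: -6648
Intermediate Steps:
A(C) = -6 - C (A(C) = -C - 6 = -6 - C)
A(-10)*(-1662) = (-6 - 1*(-10))*(-1662) = (-6 + 10)*(-1662) = 4*(-1662) = -6648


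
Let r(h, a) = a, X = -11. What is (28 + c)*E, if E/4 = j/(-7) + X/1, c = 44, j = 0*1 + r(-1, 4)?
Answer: -23328/7 ≈ -3332.6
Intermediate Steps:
j = 4 (j = 0*1 + 4 = 0 + 4 = 4)
E = -324/7 (E = 4*(4/(-7) - 11/1) = 4*(4*(-1/7) - 11*1) = 4*(-4/7 - 11) = 4*(-81/7) = -324/7 ≈ -46.286)
(28 + c)*E = (28 + 44)*(-324/7) = 72*(-324/7) = -23328/7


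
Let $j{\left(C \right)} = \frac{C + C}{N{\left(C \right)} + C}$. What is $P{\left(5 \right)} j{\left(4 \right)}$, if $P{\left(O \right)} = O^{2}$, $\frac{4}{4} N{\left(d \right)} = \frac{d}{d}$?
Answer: $40$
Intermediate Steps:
$N{\left(d \right)} = 1$ ($N{\left(d \right)} = \frac{d}{d} = 1$)
$j{\left(C \right)} = \frac{2 C}{1 + C}$ ($j{\left(C \right)} = \frac{C + C}{1 + C} = \frac{2 C}{1 + C}$)
$P{\left(5 \right)} j{\left(4 \right)} = 5^{2} \cdot 2 \cdot 4 \frac{1}{1 + 4} = 25 \cdot 2 \cdot 4 \cdot \frac{1}{5} = 25 \cdot \frac{8}{5} = 40$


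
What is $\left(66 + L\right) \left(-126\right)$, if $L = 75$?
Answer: $-17766$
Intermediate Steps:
$\left(66 + L\right) \left(-126\right) = \left(66 + 75\right) \left(-126\right) = 141 \left(-126\right) = -17766$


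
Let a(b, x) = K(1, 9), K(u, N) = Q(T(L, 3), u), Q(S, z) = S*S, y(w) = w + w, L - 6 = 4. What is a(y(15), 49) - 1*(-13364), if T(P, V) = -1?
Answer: 13365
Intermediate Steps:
L = 10 (L = 6 + 4 = 10)
y(w) = 2*w
Q(S, z) = S²
K(u, N) = 1 (K(u, N) = (-1)² = 1)
a(b, x) = 1
a(y(15), 49) - 1*(-13364) = 1 - 1*(-13364) = 1 + 13364 = 13365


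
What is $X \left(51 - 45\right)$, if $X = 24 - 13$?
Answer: $66$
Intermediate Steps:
$X = 11$ ($X = 24 - 13 = 11$)
$X \left(51 - 45\right) = 11 \left(51 - 45\right) = 11 \cdot 6 = 66$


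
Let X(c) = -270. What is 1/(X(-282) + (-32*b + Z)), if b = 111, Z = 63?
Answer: -1/3759 ≈ -0.00026603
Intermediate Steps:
1/(X(-282) + (-32*b + Z)) = 1/(-270 + (-32*111 + 63)) = 1/(-270 + (-3552 + 63)) = 1/(-270 - 3489) = 1/(-3759) = -1/3759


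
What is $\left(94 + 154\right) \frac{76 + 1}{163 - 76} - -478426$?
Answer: $\frac{41642158}{87} \approx 4.7865 \cdot 10^{5}$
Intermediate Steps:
$\left(94 + 154\right) \frac{76 + 1}{163 - 76} - -478426 = 248 \cdot \frac{77}{87} + 478426 = \frac{19096}{87} + 478426 = \frac{41642158}{87}$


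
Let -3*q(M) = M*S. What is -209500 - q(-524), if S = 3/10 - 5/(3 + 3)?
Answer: -9423308/45 ≈ -2.0941e+5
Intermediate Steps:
S = -8/15 (S = 3*(⅒) - 5/6 = 3/10 - 5*⅙ = 3/10 - ⅚ = -8/15 ≈ -0.53333)
q(M) = 8*M/45 (q(M) = -M*(-8)/(3*15) = -(-8)*M/45 = 8*M/45)
-209500 - q(-524) = -209500 - 8*(-524)/45 = -209500 - 1*(-4192/45) = -209500 + 4192/45 = -9423308/45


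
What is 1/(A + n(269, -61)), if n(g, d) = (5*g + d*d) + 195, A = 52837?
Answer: 1/58098 ≈ 1.7212e-5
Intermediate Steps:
n(g, d) = 195 + d² + 5*g (n(g, d) = (5*g + d²) + 195 = (d² + 5*g) + 195 = 195 + d² + 5*g)
1/(A + n(269, -61)) = 1/(52837 + (195 + (-61)² + 5*269)) = 1/(52837 + (195 + 3721 + 1345)) = 1/(52837 + 5261) = 1/58098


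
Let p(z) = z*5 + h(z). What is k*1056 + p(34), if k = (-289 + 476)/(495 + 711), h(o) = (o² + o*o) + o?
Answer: 538628/201 ≈ 2679.7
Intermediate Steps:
h(o) = o + 2*o² (h(o) = (o² + o²) + o = 2*o² + o = o + 2*o²)
p(z) = 5*z + z*(1 + 2*z) (p(z) = z*5 + z*(1 + 2*z) = 5*z + z*(1 + 2*z))
k = 187/1206 ≈ 0.15506
k*1056 + p(34) = (187/1206)*1056 + 2*34*(3 + 34) = 32912/201 + 2*34*37 = 32912/201 + 2516 = 538628/201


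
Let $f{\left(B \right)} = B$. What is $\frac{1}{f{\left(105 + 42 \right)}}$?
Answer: $\frac{1}{147} \approx 0.0068027$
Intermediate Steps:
$\frac{1}{f{\left(105 + 42 \right)}} = \frac{1}{105 + 42} = \frac{1}{147}$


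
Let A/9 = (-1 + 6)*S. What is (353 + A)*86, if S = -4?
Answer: 14878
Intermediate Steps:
A = -180 (A = 9*((-1 + 6)*(-4)) = 9*(5*(-4)) = 9*(-20) = -180)
(353 + A)*86 = (353 - 180)*86 = 173*86 = 14878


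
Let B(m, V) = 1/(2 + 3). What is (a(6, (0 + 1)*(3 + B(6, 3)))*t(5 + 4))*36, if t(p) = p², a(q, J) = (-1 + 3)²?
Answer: 11664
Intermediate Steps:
B(m, V) = ⅕ (B(m, V) = 1/5 = ⅕)
a(q, J) = 4 (a(q, J) = 2² = 4)
(a(6, (0 + 1)*(3 + B(6, 3)))*t(5 + 4))*36 = (4*(5 + 4)²)*36 = (4*9²)*36 = (4*81)*36 = 324*36 = 11664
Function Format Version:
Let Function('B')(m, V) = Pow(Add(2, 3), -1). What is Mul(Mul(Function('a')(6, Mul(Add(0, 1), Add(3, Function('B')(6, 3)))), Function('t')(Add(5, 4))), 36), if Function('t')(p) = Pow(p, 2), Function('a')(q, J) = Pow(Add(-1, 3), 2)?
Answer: 11664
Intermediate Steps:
Function('B')(m, V) = Rational(1, 5) (Function('B')(m, V) = Pow(5, -1) = Rational(1, 5))
Function('a')(q, J) = 4 (Function('a')(q, J) = Pow(2, 2) = 4)
Mul(Mul(Function('a')(6, Mul(Add(0, 1), Add(3, Function('B')(6, 3)))), Function('t')(Add(5, 4))), 36) = Mul(Mul(4, Pow(Add(5, 4), 2)), 36) = Mul(Mul(4, Pow(9, 2)), 36) = Mul(Mul(4, 81), 36) = Mul(324, 36) = 11664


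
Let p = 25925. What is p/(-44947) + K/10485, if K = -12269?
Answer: -823278368/471269295 ≈ -1.7469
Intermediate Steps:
p/(-44947) + K/10485 = 25925/(-44947) - 12269/10485 = 25925*(-1/44947) - 12269*1/10485 = -25925/44947 - 12269/10485 = -823278368/471269295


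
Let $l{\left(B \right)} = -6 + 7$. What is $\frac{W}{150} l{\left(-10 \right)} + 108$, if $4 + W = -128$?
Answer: $\frac{2678}{25} \approx 107.12$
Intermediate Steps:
$W = -132$ ($W = -4 - 128 = -132$)
$l{\left(B \right)} = 1$
$\frac{W}{150} l{\left(-10 \right)} + 108 = - \frac{132}{150} \cdot 1 + 108 = \left(-132\right) \frac{1}{150} \cdot 1 + 108 = \left(- \frac{22}{25}\right) 1 + 108 = - \frac{22}{25} + 108 = \frac{2678}{25}$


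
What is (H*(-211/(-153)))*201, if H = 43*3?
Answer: 607891/17 ≈ 35758.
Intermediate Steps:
H = 129
(H*(-211/(-153)))*201 = (129*(-211/(-153)))*201 = (129*(-211*(-1/153)))*201 = (129*(211/153))*201 = (9073/51)*201 = 607891/17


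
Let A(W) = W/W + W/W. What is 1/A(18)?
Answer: 1/2 ≈ 0.50000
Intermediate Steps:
A(W) = 2 (A(W) = 1 + 1 = 2)
1/A(18) = 1/2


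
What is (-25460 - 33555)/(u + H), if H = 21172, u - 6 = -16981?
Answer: -59015/4197 ≈ -14.061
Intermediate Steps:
u = -16975 (u = 6 - 16981 = -16975)
(-25460 - 33555)/(u + H) = (-25460 - 33555)/(-16975 + 21172) = -59015/4197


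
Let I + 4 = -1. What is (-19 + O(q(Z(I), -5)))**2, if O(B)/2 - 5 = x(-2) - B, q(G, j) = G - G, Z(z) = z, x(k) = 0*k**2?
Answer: 81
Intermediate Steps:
x(k) = 0
I = -5 (I = -4 - 1 = -5)
q(G, j) = 0
O(B) = 10 - 2*B (O(B) = 10 + 2*(0 - B) = 10 + 2*(-B) = 10 - 2*B)
(-19 + O(q(Z(I), -5)))**2 = (-19 + (10 - 2*0))**2 = (-19 + (10 + 0))**2 = (-19 + 10)**2 = (-9)**2 = 81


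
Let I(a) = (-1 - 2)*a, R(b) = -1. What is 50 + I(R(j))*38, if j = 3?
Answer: 164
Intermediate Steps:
I(a) = -3*a
50 + I(R(j))*38 = 50 - 3*(-1)*38 = 50 + 3*38 = 50 + 114 = 164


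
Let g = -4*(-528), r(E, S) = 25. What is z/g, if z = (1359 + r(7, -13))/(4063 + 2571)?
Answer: 173/1751376 ≈ 9.8779e-5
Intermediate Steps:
g = 2112
z = 692/3317 (z = (1359 + 25)/(4063 + 2571) = 1384/6634 = 1384*(1/6634) = 692/3317 ≈ 0.20862)
z/g = (692/3317)/2112 = (692/3317)*(1/2112) = 173/1751376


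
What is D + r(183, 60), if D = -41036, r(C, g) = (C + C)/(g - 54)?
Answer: -40975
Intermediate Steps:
r(C, g) = 2*C/(-54 + g) (r(C, g) = (2*C)/(-54 + g) = 2*C/(-54 + g))
D + r(183, 60) = -41036 + 2*183/(-54 + 60) = -41036 + 2*183/6 = -41036 + 2*183*(⅙) = -41036 + 61 = -40975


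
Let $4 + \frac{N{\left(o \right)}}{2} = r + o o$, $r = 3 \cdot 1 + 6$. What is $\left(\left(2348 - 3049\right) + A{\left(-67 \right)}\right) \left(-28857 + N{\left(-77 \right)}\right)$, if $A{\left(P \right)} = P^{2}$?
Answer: $-64354332$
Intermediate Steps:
$r = 9$ ($r = 3 + 6 = 9$)
$N{\left(o \right)} = 10 + 2 o^{2}$ ($N{\left(o \right)} = -8 + 2 \left(9 + o o\right) = -8 + 2 \left(9 + o^{2}\right) = -8 + \left(18 + 2 o^{2}\right) = 10 + 2 o^{2}$)
$\left(\left(2348 - 3049\right) + A{\left(-67 \right)}\right) \left(-28857 + N{\left(-77 \right)}\right) = \left(\left(2348 - 3049\right) + \left(-67\right)^{2}\right) \left(-28857 + \left(10 + 2 \left(-77\right)^{2}\right)\right) = \left(\left(2348 - 3049\right) + 4489\right) \left(-28857 + \left(10 + 2 \cdot 5929\right)\right) = \left(-701 + 4489\right) \left(-28857 + \left(10 + 11858\right)\right) = 3788 \left(-28857 + 11868\right) = 3788 \left(-16989\right) = -64354332$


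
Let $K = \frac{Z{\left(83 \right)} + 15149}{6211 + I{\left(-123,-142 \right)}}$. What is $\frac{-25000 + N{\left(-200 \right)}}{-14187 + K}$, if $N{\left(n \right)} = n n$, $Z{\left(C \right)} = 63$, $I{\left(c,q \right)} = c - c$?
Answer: $- \frac{18633000}{17620049} \approx -1.0575$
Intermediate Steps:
$I{\left(c,q \right)} = 0$
$N{\left(n \right)} = n^{2}$
$K = \frac{15212}{6211}$ ($K = \frac{63 + 15149}{6211 + 0} = \frac{15212}{6211} \approx 2.4492$)
$\frac{-25000 + N{\left(-200 \right)}}{-14187 + K} = \frac{-25000 + \left(-200\right)^{2}}{-14187 + \frac{15212}{6211}} = \frac{-25000 + 40000}{- \frac{88100245}{6211}} = 15000 \left(- \frac{6211}{88100245}\right) = - \frac{18633000}{17620049}$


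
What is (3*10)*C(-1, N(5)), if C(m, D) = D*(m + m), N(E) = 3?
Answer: -180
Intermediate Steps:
C(m, D) = 2*D*m (C(m, D) = D*(2*m) = 2*D*m)
(3*10)*C(-1, N(5)) = (3*10)*(2*3*(-1)) = 30*(-6) = -180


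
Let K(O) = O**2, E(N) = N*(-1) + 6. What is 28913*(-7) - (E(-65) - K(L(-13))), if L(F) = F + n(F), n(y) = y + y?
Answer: -200941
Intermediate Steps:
n(y) = 2*y
E(N) = 6 - N (E(N) = -N + 6 = 6 - N)
L(F) = 3*F (L(F) = F + 2*F = 3*F)
28913*(-7) - (E(-65) - K(L(-13))) = 28913*(-7) - ((6 - 1*(-65)) - (3*(-13))**2) = -202391 - ((6 + 65) - 1*(-39)**2) = -202391 - (71 - 1*1521) = -202391 - (71 - 1521) = -202391 - 1*(-1450) = -202391 + 1450 = -200941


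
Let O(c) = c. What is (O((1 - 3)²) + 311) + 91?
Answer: 406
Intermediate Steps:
(O((1 - 3)²) + 311) + 91 = ((1 - 3)² + 311) + 91 = ((-2)² + 311) + 91 = (4 + 311) + 91 = 315 + 91 = 406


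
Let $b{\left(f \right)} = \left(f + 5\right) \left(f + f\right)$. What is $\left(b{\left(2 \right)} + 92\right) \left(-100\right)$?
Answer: $-12000$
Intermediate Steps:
$b{\left(f \right)} = 2 f \left(5 + f\right)$ ($b{\left(f \right)} = \left(5 + f\right) 2 f = 2 f \left(5 + f\right)$)
$\left(b{\left(2 \right)} + 92\right) \left(-100\right) = \left(2 \cdot 2 \left(5 + 2\right) + 92\right) \left(-100\right) = \left(2 \cdot 2 \cdot 7 + 92\right) \left(-100\right) = \left(28 + 92\right) \left(-100\right) = 120 \left(-100\right) = -12000$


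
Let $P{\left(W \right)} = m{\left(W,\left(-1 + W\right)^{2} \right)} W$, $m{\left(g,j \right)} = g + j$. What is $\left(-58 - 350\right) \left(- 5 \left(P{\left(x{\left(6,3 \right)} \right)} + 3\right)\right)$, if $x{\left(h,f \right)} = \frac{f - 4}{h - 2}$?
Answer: $\frac{43605}{8} \approx 5450.6$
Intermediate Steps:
$x{\left(h,f \right)} = \frac{-4 + f}{-2 + h}$
$P{\left(W \right)} = W \left(W + \left(-1 + W\right)^{2}\right)$ ($P{\left(W \right)} = \left(W + \left(-1 + W\right)^{2}\right) W = W \left(W + \left(-1 + W\right)^{2}\right)$)
$\left(-58 - 350\right) \left(- 5 \left(P{\left(x{\left(6,3 \right)} \right)} + 3\right)\right) = \left(-58 - 350\right) \left(- 5 \left(\frac{-4 + 3}{-2 + 6} \left(\frac{-4 + 3}{-2 + 6} + \left(-1 + \frac{-4 + 3}{-2 + 6}\right)^{2}\right) + 3\right)\right) = - 408 \left(- 5 \left(\frac{1}{4} \left(-1\right) \left(\frac{1}{4} \left(-1\right) + \left(-1 + \frac{1}{4} \left(-1\right)\right)^{2}\right) + 3\right)\right) = - 408 \left(- 5 \left(- \frac{- \frac{1}{4} + \left(-1 - \frac{1}{4}\right)^{2}}{4} + 3\right)\right) = - 408 \left(- 5 \left(- \frac{- \frac{1}{4} + \left(- \frac{5}{4}\right)^{2}}{4} + 3\right)\right) = - 408 \left(- 5 \left(- \frac{- \frac{1}{4} + \frac{25}{16}}{4} + 3\right)\right) = - 408 \left(- 5 \left(\left(- \frac{1}{4}\right) \frac{21}{16} + 3\right)\right) = - 408 \left(- 5 \left(- \frac{21}{64} + 3\right)\right) = - 408 \left(\left(-5\right) \frac{171}{64}\right) = \left(-408\right) \left(- \frac{855}{64}\right) = \frac{43605}{8}$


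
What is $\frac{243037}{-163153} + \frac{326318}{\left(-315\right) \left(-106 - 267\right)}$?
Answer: $\frac{24684128339}{19169661735} \approx 1.2877$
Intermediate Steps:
$\frac{243037}{-163153} + \frac{326318}{\left(-315\right) \left(-106 - 267\right)} = 243037 \left(- \frac{1}{163153}\right) + \frac{326318}{\left(-315\right) \left(-373\right)} = - \frac{243037}{163153} + \frac{326318}{117495} = \frac{24684128339}{19169661735}$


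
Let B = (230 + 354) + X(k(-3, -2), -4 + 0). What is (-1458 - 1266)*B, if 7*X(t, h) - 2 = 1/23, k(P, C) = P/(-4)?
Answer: -256249404/161 ≈ -1.5916e+6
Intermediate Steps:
k(P, C) = -P/4 (k(P, C) = P*(-¼) = -P/4)
X(t, h) = 47/161 (X(t, h) = 2/7 + (⅐)/23 = 2/7 + (⅐)*(1/23) = 2/7 + 1/161 = 47/161)
B = 94071/161 (B = (230 + 354) + 47/161 = 584 + 47/161 = 94071/161 ≈ 584.29)
(-1458 - 1266)*B = (-1458 - 1266)*(94071/161) = -2724*94071/161 = -256249404/161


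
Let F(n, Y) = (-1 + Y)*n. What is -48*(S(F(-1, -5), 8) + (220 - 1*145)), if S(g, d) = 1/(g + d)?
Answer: -25224/7 ≈ -3603.4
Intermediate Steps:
F(n, Y) = n*(-1 + Y)
S(g, d) = 1/(d + g)
-48*(S(F(-1, -5), 8) + (220 - 1*145)) = -48*(1/(8 - (-1 - 5)) + (220 - 1*145)) = -48*(1/(8 - 1*(-6)) + (220 - 145)) = -48*(1/(8 + 6) + 75) = -48*(1/14 + 75) = -48*1051/14 = -25224/7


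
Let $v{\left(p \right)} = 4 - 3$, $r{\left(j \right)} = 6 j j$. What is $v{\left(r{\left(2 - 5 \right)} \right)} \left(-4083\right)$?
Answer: $-4083$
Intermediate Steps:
$r{\left(j \right)} = 6 j^{2}$
$v{\left(p \right)} = 1$ ($v{\left(p \right)} = 4 - 3 = 1$)
$v{\left(r{\left(2 - 5 \right)} \right)} \left(-4083\right) = 1 \left(-4083\right) = -4083$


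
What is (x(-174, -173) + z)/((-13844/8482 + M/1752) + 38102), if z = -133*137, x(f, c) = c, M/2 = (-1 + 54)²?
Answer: -68335843704/141559199129 ≈ -0.48274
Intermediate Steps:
M = 5618 (M = 2*(-1 + 54)² = 2*53² = 2*2809 = 5618)
z = -18221
(x(-174, -173) + z)/((-13844/8482 + M/1752) + 38102) = (-173 - 18221)/((-13844/8482 + 5618/1752) + 38102) = -18394/((-13844*1/8482 + 5618*(1/1752)) + 38102) = -18394/((-6922/4241 + 2809/876) + 38102) = -18394/(5849297/3715116 + 38102) = -18394/141559199129/3715116 = -18394*3715116/141559199129 = -68335843704/141559199129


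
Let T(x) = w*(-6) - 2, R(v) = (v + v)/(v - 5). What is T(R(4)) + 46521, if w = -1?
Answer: 46525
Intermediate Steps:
R(v) = 2*v/(-5 + v) (R(v) = (2*v)/(-5 + v) = 2*v/(-5 + v))
T(x) = 4 (T(x) = -1*(-6) - 2 = 6 - 2 = 4)
T(R(4)) + 46521 = 4 + 46521 = 46525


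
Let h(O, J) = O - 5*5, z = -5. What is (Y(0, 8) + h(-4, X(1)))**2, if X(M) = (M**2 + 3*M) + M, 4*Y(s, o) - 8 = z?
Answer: 12769/16 ≈ 798.06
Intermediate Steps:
Y(s, o) = 3/4 (Y(s, o) = 2 + (1/4)*(-5) = 2 - 5/4 = 3/4)
X(M) = M**2 + 4*M
h(O, J) = -25 + O (h(O, J) = O - 25 = -25 + O)
(Y(0, 8) + h(-4, X(1)))**2 = (3/4 + (-25 - 4))**2 = (3/4 - 29)**2 = (-113/4)**2 = 12769/16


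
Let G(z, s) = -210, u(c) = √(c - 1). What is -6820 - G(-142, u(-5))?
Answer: -6610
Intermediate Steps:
u(c) = √(-1 + c)
-6820 - G(-142, u(-5)) = -6820 - 1*(-210) = -6820 + 210 = -6610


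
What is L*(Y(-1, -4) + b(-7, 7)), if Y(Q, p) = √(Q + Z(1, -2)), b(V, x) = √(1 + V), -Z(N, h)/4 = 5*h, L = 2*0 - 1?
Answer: -√39 - I*√6 ≈ -6.245 - 2.4495*I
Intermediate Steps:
L = -1 (L = 0 - 1 = -1)
Z(N, h) = -20*h
Y(Q, p) = √(40 + Q) (Y(Q, p) = √(Q - 20*(-2)) = √(Q + 40) = √(40 + Q))
L*(Y(-1, -4) + b(-7, 7)) = -(√(40 - 1) + √(1 - 7)) = -(√39 + √(-6)) = -(√39 + I*√6) = -√39 - I*√6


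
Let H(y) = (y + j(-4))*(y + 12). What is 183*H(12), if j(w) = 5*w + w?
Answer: -52704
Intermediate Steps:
j(w) = 6*w
H(y) = (-24 + y)*(12 + y) (H(y) = (y + 6*(-4))*(y + 12) = (y - 24)*(12 + y) = (-24 + y)*(12 + y))
183*H(12) = 183*(-288 + 12**2 - 12*12) = 183*(-288 + 144 - 144) = 183*(-288) = -52704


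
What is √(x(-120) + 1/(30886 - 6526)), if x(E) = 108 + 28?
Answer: √20175932490/12180 ≈ 11.662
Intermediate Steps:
x(E) = 136
√(x(-120) + 1/(30886 - 6526)) = √(136 + 1/(30886 - 6526)) = √(136 + 1/24360) = √(3312961/24360) = √20175932490/12180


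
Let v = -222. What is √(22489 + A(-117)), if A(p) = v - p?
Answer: 4*√1399 ≈ 149.61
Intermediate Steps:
A(p) = -222 - p
√(22489 + A(-117)) = √(22489 + (-222 - 1*(-117))) = √(22489 + (-222 + 117)) = √(22489 - 105) = √22384 = 4*√1399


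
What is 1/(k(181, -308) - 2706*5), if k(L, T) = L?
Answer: -1/13349 ≈ -7.4912e-5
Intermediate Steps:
1/(k(181, -308) - 2706*5) = 1/(181 - 2706*5) = 1/(181 - 13530) = 1/(-13349) = -1/13349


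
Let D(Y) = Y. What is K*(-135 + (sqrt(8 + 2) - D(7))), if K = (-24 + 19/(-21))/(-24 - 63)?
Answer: -74266/1827 + 523*sqrt(10)/1827 ≈ -39.744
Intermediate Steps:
K = 523/1827 (K = (-24 + 19*(-1/21))/(-87) = (-24 - 19/21)*(-1/87) = -523/21*(-1/87) = 523/1827 ≈ 0.28626)
K*(-135 + (sqrt(8 + 2) - D(7))) = 523*(-135 + (sqrt(8 + 2) - 1*7))/1827 = 523*(-135 + (sqrt(10) - 7))/1827 = 523*(-135 + (-7 + sqrt(10)))/1827 = 523*(-142 + sqrt(10))/1827 = -74266/1827 + 523*sqrt(10)/1827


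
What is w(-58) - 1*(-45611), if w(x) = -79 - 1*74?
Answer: 45458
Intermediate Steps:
w(x) = -153 (w(x) = -79 - 74 = -153)
w(-58) - 1*(-45611) = -153 - 1*(-45611) = -153 + 45611 = 45458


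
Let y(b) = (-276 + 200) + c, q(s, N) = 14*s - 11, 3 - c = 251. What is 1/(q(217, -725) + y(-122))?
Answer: 1/2703 ≈ 0.00036996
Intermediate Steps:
c = -248 (c = 3 - 1*251 = 3 - 251 = -248)
q(s, N) = -11 + 14*s
y(b) = -324 (y(b) = (-276 + 200) - 248 = -76 - 248 = -324)
1/(q(217, -725) + y(-122)) = 1/((-11 + 14*217) - 324) = 1/((-11 + 3038) - 324) = 1/(3027 - 324) = 1/2703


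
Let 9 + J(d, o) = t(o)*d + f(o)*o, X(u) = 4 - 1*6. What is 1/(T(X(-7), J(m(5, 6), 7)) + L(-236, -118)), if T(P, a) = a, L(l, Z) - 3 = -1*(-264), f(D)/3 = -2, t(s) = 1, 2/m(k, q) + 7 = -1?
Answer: 4/863 ≈ 0.0046350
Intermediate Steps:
m(k, q) = -¼ (m(k, q) = 2/(-7 - 1) = 2/(-8) = 2*(-⅛) = -¼)
X(u) = -2 (X(u) = 4 - 6 = -2)
f(D) = -6 (f(D) = 3*(-2) = -6)
L(l, Z) = 267 (L(l, Z) = 3 - 1*(-264) = 3 + 264 = 267)
J(d, o) = -9 + d - 6*o (J(d, o) = -9 + (1*d - 6*o) = -9 + (d - 6*o) = -9 + d - 6*o)
1/(T(X(-7), J(m(5, 6), 7)) + L(-236, -118)) = 1/((-9 - ¼ - 6*7) + 267) = 1/((-9 - ¼ - 42) + 267) = 1/(-205/4 + 267) = 1/(863/4) = 4/863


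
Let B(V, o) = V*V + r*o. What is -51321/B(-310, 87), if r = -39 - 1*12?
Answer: -51321/91663 ≈ -0.55989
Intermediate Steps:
r = -51 (r = -39 - 12 = -51)
B(V, o) = V² - 51*o (B(V, o) = V*V - 51*o = V² - 51*o)
-51321/B(-310, 87) = -51321/((-310)² - 51*87) = -51321/(96100 - 4437) = -51321/91663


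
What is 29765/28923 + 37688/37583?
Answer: 315529717/155287587 ≈ 2.0319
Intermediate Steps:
29765/28923 + 37688/37583 = 29765*(1/28923) + 37688*(1/37583) = 29765/28923 + 5384/5369 = 315529717/155287587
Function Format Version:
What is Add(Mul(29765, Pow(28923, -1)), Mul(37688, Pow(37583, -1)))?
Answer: Rational(315529717, 155287587) ≈ 2.0319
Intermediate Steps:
Add(Mul(29765, Pow(28923, -1)), Mul(37688, Pow(37583, -1))) = Add(Mul(29765, Rational(1, 28923)), Mul(37688, Rational(1, 37583))) = Add(Rational(29765, 28923), Rational(5384, 5369)) = Rational(315529717, 155287587)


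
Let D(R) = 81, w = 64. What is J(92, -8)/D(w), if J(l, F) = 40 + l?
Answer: 44/27 ≈ 1.6296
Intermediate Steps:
J(92, -8)/D(w) = (40 + 92)/81 = 132*(1/81) = 44/27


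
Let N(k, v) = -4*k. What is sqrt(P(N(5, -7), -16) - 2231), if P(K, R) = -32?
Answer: I*sqrt(2263) ≈ 47.571*I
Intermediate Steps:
sqrt(P(N(5, -7), -16) - 2231) = sqrt(-32 - 2231) = sqrt(-2263) = I*sqrt(2263)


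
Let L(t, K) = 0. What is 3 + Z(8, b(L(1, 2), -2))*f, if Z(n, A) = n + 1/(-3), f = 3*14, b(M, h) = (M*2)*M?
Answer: 325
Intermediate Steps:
b(M, h) = 2*M² (b(M, h) = (2*M)*M = 2*M²)
f = 42
Z(n, A) = -⅓ + n (Z(n, A) = n - ⅓ = -⅓ + n)
3 + Z(8, b(L(1, 2), -2))*f = 3 + (-⅓ + 8)*42 = 3 + (23/3)*42 = 3 + 322 = 325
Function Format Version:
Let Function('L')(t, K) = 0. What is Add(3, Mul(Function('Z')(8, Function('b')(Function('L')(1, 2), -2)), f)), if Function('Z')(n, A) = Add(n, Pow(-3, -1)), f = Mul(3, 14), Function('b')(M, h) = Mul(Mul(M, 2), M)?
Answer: 325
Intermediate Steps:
Function('b')(M, h) = Mul(2, Pow(M, 2)) (Function('b')(M, h) = Mul(Mul(2, M), M) = Mul(2, Pow(M, 2)))
f = 42
Function('Z')(n, A) = Add(Rational(-1, 3), n) (Function('Z')(n, A) = Add(n, Rational(-1, 3)) = Add(Rational(-1, 3), n))
Add(3, Mul(Function('Z')(8, Function('b')(Function('L')(1, 2), -2)), f)) = Add(3, Mul(Add(Rational(-1, 3), 8), 42)) = Add(3, Mul(Rational(23, 3), 42)) = Add(3, 322) = 325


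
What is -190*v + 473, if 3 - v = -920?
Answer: -174897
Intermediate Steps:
v = 923 (v = 3 - 1*(-920) = 3 + 920 = 923)
-190*v + 473 = -190*923 + 473 = -175370 + 473 = -174897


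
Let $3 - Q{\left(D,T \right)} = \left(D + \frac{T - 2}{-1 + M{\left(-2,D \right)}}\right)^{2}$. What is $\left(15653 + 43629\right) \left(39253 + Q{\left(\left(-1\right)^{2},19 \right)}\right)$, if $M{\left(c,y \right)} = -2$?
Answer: $\frac{20932948456}{9} \approx 2.3259 \cdot 10^{9}$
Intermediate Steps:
$Q{\left(D,T \right)} = 3 - \left(\frac{2}{3} + D - \frac{T}{3}\right)^{2}$ ($Q{\left(D,T \right)} = 3 - \left(D + \frac{T - 2}{-1 - 2}\right)^{2} = 3 - \left(D + \frac{-2 + T}{-3}\right)^{2} = 3 - \left(D + \left(-2 + T\right) \left(- \frac{1}{3}\right)\right)^{2} = 3 - \left(D - \left(- \frac{2}{3} + \frac{T}{3}\right)\right)^{2} = 3 - \left(\frac{2}{3} + D - \frac{T}{3}\right)^{2}$)
$\left(15653 + 43629\right) \left(39253 + Q{\left(\left(-1\right)^{2},19 \right)}\right) = \left(15653 + 43629\right) \left(39253 + \left(3 - \frac{\left(2 - 19 + 3 \left(-1\right)^{2}\right)^{2}}{9}\right)\right) = 59282 \left(39253 + \left(3 - \frac{\left(2 - 19 + 3 \cdot 1\right)^{2}}{9}\right)\right) = 59282 \left(39253 + \left(3 - \frac{\left(2 - 19 + 3\right)^{2}}{9}\right)\right) = 59282 \left(39253 + \left(3 - \frac{\left(-14\right)^{2}}{9}\right)\right) = 59282 \left(39253 + \left(3 - \frac{196}{9}\right)\right) = 59282 \left(39253 - \frac{169}{9}\right) = 59282 \cdot \frac{353108}{9} = \frac{20932948456}{9}$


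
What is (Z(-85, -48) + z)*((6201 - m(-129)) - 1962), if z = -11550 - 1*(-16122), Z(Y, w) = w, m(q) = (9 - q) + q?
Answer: 19136520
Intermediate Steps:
m(q) = 9
z = 4572 (z = -11550 + 16122 = 4572)
(Z(-85, -48) + z)*((6201 - m(-129)) - 1962) = (-48 + 4572)*((6201 - 1*9) - 1962) = 4524*((6201 - 9) - 1962) = 4524*(6192 - 1962) = 4524*4230 = 19136520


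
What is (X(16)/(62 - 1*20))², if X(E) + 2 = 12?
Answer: 25/441 ≈ 0.056689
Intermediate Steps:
X(E) = 10 (X(E) = -2 + 12 = 10)
(X(16)/(62 - 1*20))² = (10/(62 - 1*20))² = (10/(62 - 20))² = (10/42)² = (10*(1/42))² = (5/21)² = 25/441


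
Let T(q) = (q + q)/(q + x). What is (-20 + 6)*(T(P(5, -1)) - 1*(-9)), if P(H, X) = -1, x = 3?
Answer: -112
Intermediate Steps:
T(q) = 2*q/(3 + q) (T(q) = (q + q)/(q + 3) = (2*q)/(3 + q) = 2*q/(3 + q))
(-20 + 6)*(T(P(5, -1)) - 1*(-9)) = (-20 + 6)*(2*(-1)/(3 - 1) - 1*(-9)) = -14*(2*(-1)/2 + 9) = -14*(2*(-1)*(½) + 9) = -14*(-1 + 9) = -14*8 = -112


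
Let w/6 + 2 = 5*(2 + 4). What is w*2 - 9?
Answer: 327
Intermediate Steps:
w = 168 (w = -12 + 6*(5*(2 + 4)) = -12 + 6*(5*6) = -12 + 6*30 = -12 + 180 = 168)
w*2 - 9 = 168*2 - 9 = 336 - 9 = 327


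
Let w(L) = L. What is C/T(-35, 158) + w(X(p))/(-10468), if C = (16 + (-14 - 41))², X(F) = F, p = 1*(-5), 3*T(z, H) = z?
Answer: -47765309/366380 ≈ -130.37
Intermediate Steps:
T(z, H) = z/3
p = -5
C = 1521 (C = (16 - 55)² = (-39)² = 1521)
C/T(-35, 158) + w(X(p))/(-10468) = 1521/(((⅓)*(-35))) - 5/(-10468) = 1521/(-35/3) - 5*(-1/10468) = 1521*(-3/35) + 5/10468 = -4563/35 + 5/10468 = -47765309/366380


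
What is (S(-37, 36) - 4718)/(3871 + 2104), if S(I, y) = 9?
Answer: -4709/5975 ≈ -0.78812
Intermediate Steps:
(S(-37, 36) - 4718)/(3871 + 2104) = (9 - 4718)/(3871 + 2104) = -4709/5975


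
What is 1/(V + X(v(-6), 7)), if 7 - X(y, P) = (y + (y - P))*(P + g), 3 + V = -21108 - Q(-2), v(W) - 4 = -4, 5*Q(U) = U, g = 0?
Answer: -5/105273 ≈ -4.7496e-5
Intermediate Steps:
Q(U) = U/5
v(W) = 0 (v(W) = 4 - 4 = 0)
V = -105553/5 (V = -3 + (-21108 - (-2)/5) = -3 + (-21108 - 1*(-⅖)) = -3 + (-21108 + ⅖) = -3 - 105538/5 = -105553/5 ≈ -21111.)
X(y, P) = 7 - P*(-P + 2*y) (X(y, P) = 7 - (y + (y - P))*(P + 0) = 7 - (-P + 2*y)*P = 7 - P*(-P + 2*y))
1/(V + X(v(-6), 7)) = 1/(-105553/5 + (7 + 7² - 2*7*0)) = 1/(-105553/5 + (7 + 49 + 0)) = 1/(-105553/5 + 56) = 1/(-105273/5) = -5/105273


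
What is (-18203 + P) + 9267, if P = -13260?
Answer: -22196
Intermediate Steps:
(-18203 + P) + 9267 = (-18203 - 13260) + 9267 = -31463 + 9267 = -22196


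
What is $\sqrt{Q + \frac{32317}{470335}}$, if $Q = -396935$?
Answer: $\frac{2 i \sqrt{21951991419428545}}{470335} \approx 630.03 i$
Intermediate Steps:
$\sqrt{Q + \frac{32317}{470335}} = \sqrt{-396935 + \frac{32317}{470335}} = \sqrt{- \frac{186692390908}{470335}} = \frac{2 i \sqrt{21951991419428545}}{470335}$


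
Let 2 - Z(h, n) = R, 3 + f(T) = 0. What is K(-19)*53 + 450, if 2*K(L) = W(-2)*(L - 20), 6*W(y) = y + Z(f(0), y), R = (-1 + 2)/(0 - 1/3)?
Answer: -267/4 ≈ -66.750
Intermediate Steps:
f(T) = -3 (f(T) = -3 + 0 = -3)
R = -3 (R = 1/(0 - 1*⅓) = 1/(0 - ⅓) = 1/(-⅓) = 1*(-3) = -3)
Z(h, n) = 5 (Z(h, n) = 2 - 1*(-3) = 2 + 3 = 5)
W(y) = ⅚ + y/6 (W(y) = (y + 5)/6 = (5 + y)/6 = ⅚ + y/6)
K(L) = -5 + L/4 (K(L) = ((⅚ + (⅙)*(-2))*(L - 20))/2 = ((⅚ - ⅓)*(-20 + L))/2 = ((-20 + L)/2)/2 = (-10 + L/2)/2 = -5 + L/4)
K(-19)*53 + 450 = (-5 + (¼)*(-19))*53 + 450 = (-5 - 19/4)*53 + 450 = -39/4*53 + 450 = -2067/4 + 450 = -267/4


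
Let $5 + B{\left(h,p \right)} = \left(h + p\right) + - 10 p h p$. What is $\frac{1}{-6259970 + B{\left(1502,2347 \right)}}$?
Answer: $- \frac{1}{82742559306} \approx -1.2086 \cdot 10^{-11}$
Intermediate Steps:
$B{\left(h,p \right)} = -5 + h + p - 10 h p^{2}$ ($B{\left(h,p \right)} = -5 + \left(\left(h + p\right) + - 10 p h p\right) = -5 - \left(- h - p + 10 h p^{2}\right) = -5 + \left(h + p - 10 h p^{2}\right) = -5 + h + p - 10 h p^{2}$)
$\frac{1}{-6259970 + B{\left(1502,2347 \right)}} = \frac{1}{-6259970 + \left(-5 + 1502 + 2347 - 15020 \cdot 2347^{2}\right)} = \frac{1}{-6259970 + \left(-5 + 1502 + 2347 - 15020 \cdot 5508409\right)} = \frac{1}{-6259970 + \left(-5 + 1502 + 2347 - 82736303180\right)} = \frac{1}{-6259970 - 82736299336} = \frac{1}{-82742559306} = - \frac{1}{82742559306}$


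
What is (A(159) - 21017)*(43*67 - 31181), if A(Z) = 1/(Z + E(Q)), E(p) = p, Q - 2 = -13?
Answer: 22006893625/37 ≈ 5.9478e+8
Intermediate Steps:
Q = -11 (Q = 2 - 13 = -11)
A(Z) = 1/(-11 + Z) (A(Z) = 1/(Z - 11) = 1/(-11 + Z))
(A(159) - 21017)*(43*67 - 31181) = (1/(-11 + 159) - 21017)*(43*67 - 31181) = (1/148 - 21017)*(2881 - 31181) = (1/148 - 21017)*(-28300) = -3110515/148*(-28300) = 22006893625/37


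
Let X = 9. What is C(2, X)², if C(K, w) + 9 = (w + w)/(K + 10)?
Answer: 225/4 ≈ 56.250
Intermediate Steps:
C(K, w) = -9 + 2*w/(10 + K) (C(K, w) = -9 + (w + w)/(K + 10) = -9 + (2*w)/(10 + K) = -9 + 2*w/(10 + K))
C(2, X)² = ((-90 - 9*2 + 2*9)/(10 + 2))² = ((-90 - 18 + 18)/12)² = ((1/12)*(-90))² = (-15/2)² = 225/4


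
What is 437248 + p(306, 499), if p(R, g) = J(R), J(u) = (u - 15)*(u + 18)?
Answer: 531532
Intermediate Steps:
J(u) = (-15 + u)*(18 + u)
p(R, g) = -270 + R**2 + 3*R
437248 + p(306, 499) = 437248 + (-270 + 306**2 + 3*306) = 437248 + (-270 + 93636 + 918) = 437248 + 94284 = 531532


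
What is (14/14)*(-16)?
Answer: -16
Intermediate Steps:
(14/14)*(-16) = ((1/14)*14)*(-16) = 1*(-16) = -16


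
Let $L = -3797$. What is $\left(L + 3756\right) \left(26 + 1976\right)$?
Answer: $-82082$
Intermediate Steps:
$\left(L + 3756\right) \left(26 + 1976\right) = \left(-3797 + 3756\right) \left(26 + 1976\right) = \left(-41\right) 2002 = -82082$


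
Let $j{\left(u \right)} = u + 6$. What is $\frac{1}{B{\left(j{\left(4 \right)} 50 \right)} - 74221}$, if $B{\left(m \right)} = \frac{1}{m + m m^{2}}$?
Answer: $- \frac{125000500}{9277662110499} \approx -1.3473 \cdot 10^{-5}$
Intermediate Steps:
$j{\left(u \right)} = 6 + u$
$B{\left(m \right)} = \frac{1}{m + m^{3}}$
$\frac{1}{B{\left(j{\left(4 \right)} 50 \right)} - 74221} = \frac{1}{\frac{1}{\left(6 + 4\right) 50 + \left(\left(6 + 4\right) 50\right)^{3}} - 74221} = \frac{1}{\frac{1}{10 \cdot 50 + \left(10 \cdot 50\right)^{3}} - 74221} = \frac{1}{\frac{1}{500 + 500^{3}} - 74221} = \frac{1}{\frac{1}{500 + 125000000} - 74221} = \frac{1}{\frac{1}{125000500} - 74221} = \frac{1}{- \frac{9277662110499}{125000500}} = - \frac{125000500}{9277662110499}$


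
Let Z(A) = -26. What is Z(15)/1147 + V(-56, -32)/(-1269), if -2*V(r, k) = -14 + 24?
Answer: -27259/1455543 ≈ -0.018728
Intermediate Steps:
V(r, k) = -5 (V(r, k) = -(-14 + 24)/2 = -½*10 = -5)
Z(15)/1147 + V(-56, -32)/(-1269) = -26/1147 - 5/(-1269) = -26*1/1147 - 5*(-1/1269) = -26/1147 + 5/1269 = -27259/1455543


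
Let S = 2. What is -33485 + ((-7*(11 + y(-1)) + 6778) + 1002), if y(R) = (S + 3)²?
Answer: -25957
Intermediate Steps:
y(R) = 25 (y(R) = (2 + 3)² = 5² = 25)
-33485 + ((-7*(11 + y(-1)) + 6778) + 1002) = -33485 + ((-7*(11 + 25) + 6778) + 1002) = -33485 + ((-7*36 + 6778) + 1002) = -33485 + ((-252 + 6778) + 1002) = -33485 + (6526 + 1002) = -33485 + 7528 = -25957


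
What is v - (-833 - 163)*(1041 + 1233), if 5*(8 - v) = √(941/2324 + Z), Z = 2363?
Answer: 2264912 - 11*√26373333/5810 ≈ 2.2649e+6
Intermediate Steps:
v = 8 - 11*√26373333/5810 (v = 8 - √(941/2324 + 2363)/5 = 8 - 11*√26373333/5810 ≈ -1.7230)
v - (-833 - 163)*(1041 + 1233) = (8 - 11*√26373333/5810) - (-833 - 163)*(1041 + 1233) = (8 - 11*√26373333/5810) - (-996)*2274 = (8 - 11*√26373333/5810) - 1*(-2264904) = (8 - 11*√26373333/5810) + 2264904 = 2264912 - 11*√26373333/5810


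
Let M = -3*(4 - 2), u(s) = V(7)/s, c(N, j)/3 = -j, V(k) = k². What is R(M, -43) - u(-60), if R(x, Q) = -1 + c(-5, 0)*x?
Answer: -11/60 ≈ -0.18333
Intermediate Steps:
c(N, j) = -3*j (c(N, j) = 3*(-j) = -3*j)
u(s) = 49/s (u(s) = 7²/s = 49/s)
M = -6 (M = -3*2 = -6)
R(x, Q) = -1 (R(x, Q) = -1 + (-3*0)*x = -1 + 0*x = -1 + 0 = -1)
R(M, -43) - u(-60) = -1 - 49/(-60) = -1 - 49*(-1)/60 = -1 - 1*(-49/60) = -1 + 49/60 = -11/60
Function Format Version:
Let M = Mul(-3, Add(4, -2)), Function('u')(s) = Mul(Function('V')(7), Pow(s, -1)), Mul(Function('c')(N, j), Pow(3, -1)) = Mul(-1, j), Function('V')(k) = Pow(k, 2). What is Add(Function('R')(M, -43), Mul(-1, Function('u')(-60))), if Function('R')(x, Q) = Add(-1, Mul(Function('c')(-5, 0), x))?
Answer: Rational(-11, 60) ≈ -0.18333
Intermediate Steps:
Function('c')(N, j) = Mul(-3, j) (Function('c')(N, j) = Mul(3, Mul(-1, j)) = Mul(-3, j))
Function('u')(s) = Mul(49, Pow(s, -1)) (Function('u')(s) = Mul(Pow(7, 2), Pow(s, -1)) = Mul(49, Pow(s, -1)))
M = -6 (M = Mul(-3, 2) = -6)
Function('R')(x, Q) = -1 (Function('R')(x, Q) = Add(-1, Mul(Mul(-3, 0), x)) = Add(-1, Mul(0, x)) = Add(-1, 0) = -1)
Add(Function('R')(M, -43), Mul(-1, Function('u')(-60))) = Add(-1, Mul(-1, Mul(49, Pow(-60, -1)))) = Add(-1, Mul(-1, Mul(49, Rational(-1, 60)))) = Add(-1, Mul(-1, Rational(-49, 60))) = Add(-1, Rational(49, 60)) = Rational(-11, 60)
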